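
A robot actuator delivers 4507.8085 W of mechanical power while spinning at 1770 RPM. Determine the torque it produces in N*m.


omega = 1770 * 2*pi/60 = 185.353967 rad/s
tau = P / omega = 4507.8085 / 185.353967 = 24.3200

24.3200 N*m


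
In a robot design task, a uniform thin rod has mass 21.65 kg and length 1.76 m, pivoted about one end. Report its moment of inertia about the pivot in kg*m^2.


I = (1/3)*m*L^2 = (1/3)*21.65*1.76^2 = 22.3543

22.3543 kg*m^2


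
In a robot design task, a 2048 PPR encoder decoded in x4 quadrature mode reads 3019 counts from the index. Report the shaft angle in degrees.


angle = counts * 360 / (PPR*4) = 3019 * 360 / 8192 = 132.6709

132.6709 degrees


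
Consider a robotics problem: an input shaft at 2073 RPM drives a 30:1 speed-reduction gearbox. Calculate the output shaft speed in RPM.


omega_out = omega_in / N = 2073 / 30 = 69.1000

69.1000 RPM


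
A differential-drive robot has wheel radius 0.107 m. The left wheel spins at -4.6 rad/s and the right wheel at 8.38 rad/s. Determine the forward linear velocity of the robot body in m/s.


v = r*(wR + wL)/2 = 0.107*(8.38 + -4.6)/2 = 0.2022

0.2022 m/s


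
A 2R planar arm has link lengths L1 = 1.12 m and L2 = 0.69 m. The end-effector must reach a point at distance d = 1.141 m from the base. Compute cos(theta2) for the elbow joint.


cos(th2) = (d^2 - L1^2 - L2^2)/(2*L1*L2) = (1.141^2 - 1.12^2 - 0.69^2)/(2*1.12*0.69) = -0.2773

-0.2773


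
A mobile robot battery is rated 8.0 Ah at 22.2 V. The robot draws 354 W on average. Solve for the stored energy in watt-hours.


E = capacity * V = 8.0*22.2 = 177.6000

177.6000 Wh


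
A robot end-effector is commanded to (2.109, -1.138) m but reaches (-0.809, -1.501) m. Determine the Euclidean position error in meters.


dx = -0.809 - (2.109) = -2.9180, dy = -1.501 - (-1.138) = -0.3630
err = sqrt(8.514724 + 0.131769) = 2.9405

2.9405 m


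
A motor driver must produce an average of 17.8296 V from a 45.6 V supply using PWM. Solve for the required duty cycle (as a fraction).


D = V_avg/V_supply = 17.8296/45.6 = 0.3910

0.3910


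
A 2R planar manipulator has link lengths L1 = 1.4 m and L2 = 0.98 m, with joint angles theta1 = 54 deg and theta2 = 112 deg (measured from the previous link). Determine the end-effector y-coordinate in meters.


y = L1*sin(th1) + L2*sin(th1+th2) = 1.4*sin(54 deg) + 0.98*sin(166 deg) = 1.3697

1.3697 m


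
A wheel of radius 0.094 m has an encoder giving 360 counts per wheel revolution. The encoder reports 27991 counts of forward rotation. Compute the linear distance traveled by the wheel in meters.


revs = 27991/360 = 77.752778
d = revs * 2*pi*r = 77.752778 * 2*pi*0.094 = 45.9223

45.9223 m


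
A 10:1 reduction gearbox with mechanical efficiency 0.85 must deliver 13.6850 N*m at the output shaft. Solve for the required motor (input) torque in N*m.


tau_in = tau_out / (N * eta) = 13.6850 / (10 * 0.85) = 1.6100

1.6100 N*m


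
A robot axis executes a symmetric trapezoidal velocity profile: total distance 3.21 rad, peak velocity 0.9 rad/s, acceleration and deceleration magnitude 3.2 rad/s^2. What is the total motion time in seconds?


t_acc = v/a = 0.9/3.2 = 0.281250 s
d_acc = v^2/(2a) = 0.126562 rad (each ramp)
d_cruise = 3.21 - 2*0.126562 = 2.956876 rad
t_cruise = 2.956876/0.9 = 3.285418 s
t_total = 2*0.281250 + 3.285418 = 3.8479

3.8479 s


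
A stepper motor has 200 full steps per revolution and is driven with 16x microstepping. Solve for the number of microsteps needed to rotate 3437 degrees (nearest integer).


step_size = 360/(200*16) = 360/3200 = 0.112500 deg
n = 3437/(360/3200) = 3437*3200/360 = 30551.1111 -> 30551

30551 steps


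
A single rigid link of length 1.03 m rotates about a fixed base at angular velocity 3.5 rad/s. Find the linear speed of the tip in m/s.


v = L*omega = 1.03 * 3.5 = 3.6050

3.6050 m/s


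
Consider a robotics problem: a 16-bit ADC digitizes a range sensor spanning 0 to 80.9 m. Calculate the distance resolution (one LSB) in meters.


res = range / 2^n = 80.9/2^16 = 80.9/65536 = 0.0012

0.0012 m


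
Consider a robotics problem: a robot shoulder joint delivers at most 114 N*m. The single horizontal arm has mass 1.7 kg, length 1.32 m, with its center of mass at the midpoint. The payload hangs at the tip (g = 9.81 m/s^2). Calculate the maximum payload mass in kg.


tau_arm = m_arm*g*(L/2) = 1.7*9.81*1.32/2 = 11.0068 N*m
tau_payload = tau_max - tau_arm = 114 - 11.0068 = 102.9932
m_payload = tau_payload / (g*L) = 102.9932 / (9.81*1.32) = 7.9536

7.9536 kg


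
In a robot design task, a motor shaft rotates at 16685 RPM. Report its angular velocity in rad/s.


omega = 16685 * 2*pi/60 = 1747.2491

1747.2491 rad/s


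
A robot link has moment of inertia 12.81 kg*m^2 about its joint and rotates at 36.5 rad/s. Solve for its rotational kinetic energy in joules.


KE = (1/2)*I*omega^2 = 0.5*12.81*36.5^2 = 8533.0613

8533.0613 J


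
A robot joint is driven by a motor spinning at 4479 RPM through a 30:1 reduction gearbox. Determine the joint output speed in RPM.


omega_joint = omega_motor / N = 4479 / 30 = 149.3000

149.3000 RPM


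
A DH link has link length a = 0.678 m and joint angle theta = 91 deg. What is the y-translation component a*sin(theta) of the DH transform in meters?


a*sin(theta) = 0.678*sin(91 deg) = 0.6779

0.6779 m


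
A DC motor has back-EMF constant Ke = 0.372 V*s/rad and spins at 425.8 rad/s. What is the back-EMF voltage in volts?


V_emf = Ke * omega = 0.372*425.8 = 158.3976

158.3976 V


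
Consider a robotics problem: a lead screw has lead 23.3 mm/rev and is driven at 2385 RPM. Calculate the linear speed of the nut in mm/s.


v = lead * (RPM/60) = 23.3*2385/60 = 926.1750

926.1750 mm/s


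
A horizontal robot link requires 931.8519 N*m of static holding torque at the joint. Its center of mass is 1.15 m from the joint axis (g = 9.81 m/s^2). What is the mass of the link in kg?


m = tau / (g*L) = 931.8519 / (9.81 * 1.15) = 82.6000

82.6000 kg


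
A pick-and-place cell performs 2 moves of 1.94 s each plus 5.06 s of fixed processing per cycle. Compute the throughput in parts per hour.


T_cycle = 2*1.94 + 5.06 = 8.9400 s
rate = 3600/T = 402.6846

402.6846 parts/hour


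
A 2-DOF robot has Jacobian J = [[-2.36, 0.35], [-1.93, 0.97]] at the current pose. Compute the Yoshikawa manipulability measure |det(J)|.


det(J) = -2.36*0.97 - (0.35)*(-1.93) = -1.6137
|det(J)| = 1.6137

1.6137


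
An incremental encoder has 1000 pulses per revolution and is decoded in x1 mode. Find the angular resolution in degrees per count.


resolution = 360 / (PPR * 1) = 360 / 1000 = 0.3600

0.3600 degrees


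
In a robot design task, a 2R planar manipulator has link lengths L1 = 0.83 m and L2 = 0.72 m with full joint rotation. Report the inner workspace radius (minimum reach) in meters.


r_min = |L1 - L2| = |0.83 - 0.72| = 0.1100

0.1100 m


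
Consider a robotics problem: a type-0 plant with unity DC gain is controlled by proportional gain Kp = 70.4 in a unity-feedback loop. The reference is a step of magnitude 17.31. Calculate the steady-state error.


e_ss = R/(1 + Kp) = 17.31/(1 + 70.4) = 17.31/71.4000 = 0.2424

0.2424


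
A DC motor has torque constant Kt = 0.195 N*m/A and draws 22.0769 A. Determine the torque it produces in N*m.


tau = Kt * I = 0.195*22.0769 = 4.3050

4.3050 N*m


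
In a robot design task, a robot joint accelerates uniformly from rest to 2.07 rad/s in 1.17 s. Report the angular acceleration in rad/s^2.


alpha = delta_omega / t = 2.07 / 1.17 = 1.7692

1.7692 rad/s^2


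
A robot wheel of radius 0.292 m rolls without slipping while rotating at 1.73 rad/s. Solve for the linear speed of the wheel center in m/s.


v = omega * r = 1.73 * 0.292 = 0.5052

0.5052 m/s


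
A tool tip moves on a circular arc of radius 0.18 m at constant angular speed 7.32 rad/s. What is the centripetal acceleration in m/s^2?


a_c = omega^2 * r = 7.32^2 * 0.18 = 9.6448

9.6448 m/s^2


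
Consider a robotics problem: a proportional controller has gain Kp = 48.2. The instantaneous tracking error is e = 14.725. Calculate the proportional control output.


u_P = Kp * e = 48.2 * 14.725 = 709.7450

709.7450


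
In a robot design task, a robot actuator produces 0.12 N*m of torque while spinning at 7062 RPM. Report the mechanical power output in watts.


omega = 7062 * 2*pi/60 = 739.530911 rad/s
P = tau * omega = 0.12 * 739.530911 = 88.7437

88.7437 W


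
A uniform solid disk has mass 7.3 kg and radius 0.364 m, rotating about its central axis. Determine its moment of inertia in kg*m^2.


I = (1/2)*m*R^2 = 0.5*7.3*0.364^2 = 0.4836

0.4836 kg*m^2


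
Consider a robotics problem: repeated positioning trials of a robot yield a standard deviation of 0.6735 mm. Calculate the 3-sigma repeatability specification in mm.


repeatability = 3*sigma = 3*0.6735 = 2.0205

2.0205 mm


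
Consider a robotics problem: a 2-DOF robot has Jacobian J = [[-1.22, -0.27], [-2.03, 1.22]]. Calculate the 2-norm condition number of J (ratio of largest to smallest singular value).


JJ^T eigenvalues: trace(JJ^T) = 7.1706, det(JJ^T) = det(J)^2 = 4.14733225
s_max^2 = (7.1706 + sqrt(34.82817536))/2 = 6.53607004
s_min^2 = (7.1706 - sqrt(34.82817536))/2 = 0.63452996
kappa = s_max/s_min = sqrt(6.53607004/0.63452996) = 3.2095

3.2095


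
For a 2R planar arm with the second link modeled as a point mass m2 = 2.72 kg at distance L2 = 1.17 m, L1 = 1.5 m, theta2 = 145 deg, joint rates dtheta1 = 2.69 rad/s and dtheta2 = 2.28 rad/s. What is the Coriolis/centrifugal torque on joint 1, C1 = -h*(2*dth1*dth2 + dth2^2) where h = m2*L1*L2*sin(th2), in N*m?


h = m2*L1*L2*sin(th2) = 2.72*1.5*1.17*sin(145 deg) = 2.738024
C1 = -h*(2*2.69*2.28 + 2.28^2) = -2.738024*17.4648 = -47.8190

-47.8190 N*m


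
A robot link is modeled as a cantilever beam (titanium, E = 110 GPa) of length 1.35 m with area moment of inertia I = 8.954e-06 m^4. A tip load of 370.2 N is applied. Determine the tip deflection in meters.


delta = F*L^3/(3*E*I) = 370.2*1.35^3/(3*1.100e+11*8.954e-06)
      = 910.830825/2954820 = 3.0825e-04

3.0825e-04 m


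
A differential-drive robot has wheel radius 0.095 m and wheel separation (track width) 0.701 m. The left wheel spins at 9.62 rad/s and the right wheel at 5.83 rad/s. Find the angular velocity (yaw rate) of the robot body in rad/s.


omega = r*(wR - wL)/L = 0.095*(5.83 - (9.62))/0.701 = -0.5136

-0.5136 rad/s


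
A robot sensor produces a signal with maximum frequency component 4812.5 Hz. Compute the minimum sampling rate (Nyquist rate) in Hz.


f_s,min = 2*f_max = 2*4812.5 = 9625.0000

9625.0000 Hz


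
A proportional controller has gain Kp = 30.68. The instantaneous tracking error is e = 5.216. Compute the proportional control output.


u_P = Kp * e = 30.68 * 5.216 = 160.0269

160.0269


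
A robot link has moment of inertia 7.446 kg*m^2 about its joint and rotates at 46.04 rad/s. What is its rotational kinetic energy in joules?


KE = (1/2)*I*omega^2 = 0.5*7.446*46.04^2 = 7891.5746

7891.5746 J


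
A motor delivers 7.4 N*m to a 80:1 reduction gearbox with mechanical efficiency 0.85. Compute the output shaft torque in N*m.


tau_out = tau_in * N * eta = 7.4 * 80 * 0.85 = 503.2000

503.2000 N*m


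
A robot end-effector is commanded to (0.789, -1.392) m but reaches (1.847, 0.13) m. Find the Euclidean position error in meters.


dx = 1.847 - (0.789) = 1.0580, dy = 0.13 - (-1.392) = 1.5220
err = sqrt(1.119364 + 2.316484) = 1.8536

1.8536 m


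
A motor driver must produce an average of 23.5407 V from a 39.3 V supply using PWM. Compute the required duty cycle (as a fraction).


D = V_avg/V_supply = 23.5407/39.3 = 0.5990

0.5990


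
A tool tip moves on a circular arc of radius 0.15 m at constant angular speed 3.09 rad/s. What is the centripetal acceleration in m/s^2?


a_c = omega^2 * r = 3.09^2 * 0.15 = 1.4322

1.4322 m/s^2


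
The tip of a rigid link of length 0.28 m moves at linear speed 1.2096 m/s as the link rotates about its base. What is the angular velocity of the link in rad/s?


omega = v / L = 1.2096 / 0.28 = 4.3200

4.3200 rad/s


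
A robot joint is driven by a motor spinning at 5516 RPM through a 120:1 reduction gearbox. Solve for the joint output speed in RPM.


omega_joint = omega_motor / N = 5516 / 120 = 45.9667

45.9667 RPM


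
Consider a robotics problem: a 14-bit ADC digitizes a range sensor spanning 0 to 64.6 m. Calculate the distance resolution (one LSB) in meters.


res = range / 2^n = 64.6/2^14 = 64.6/16384 = 0.0039

0.0039 m


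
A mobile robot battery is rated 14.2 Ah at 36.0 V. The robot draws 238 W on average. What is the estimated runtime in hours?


E = 14.2*36.0 = 511.2000 Wh
t = E/P = 511.2000/238 = 2.1479

2.1479 hours


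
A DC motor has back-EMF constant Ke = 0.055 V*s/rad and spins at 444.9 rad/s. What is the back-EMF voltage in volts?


V_emf = Ke * omega = 0.055*444.9 = 24.4695

24.4695 V


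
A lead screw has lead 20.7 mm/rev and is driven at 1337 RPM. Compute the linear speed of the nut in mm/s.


v = lead * (RPM/60) = 20.7*1337/60 = 461.2650

461.2650 mm/s


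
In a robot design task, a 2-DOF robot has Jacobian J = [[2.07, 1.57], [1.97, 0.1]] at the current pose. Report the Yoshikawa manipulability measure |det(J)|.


det(J) = 2.07*0.1 - (1.57)*(1.97) = -2.8859
|det(J)| = 2.8859

2.8859


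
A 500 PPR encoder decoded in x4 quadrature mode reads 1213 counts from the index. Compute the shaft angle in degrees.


angle = counts * 360 / (PPR*4) = 1213 * 360 / 2000 = 218.3400

218.3400 degrees


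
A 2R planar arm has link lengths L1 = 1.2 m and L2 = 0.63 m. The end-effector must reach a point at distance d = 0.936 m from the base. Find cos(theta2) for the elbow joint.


cos(th2) = (d^2 - L1^2 - L2^2)/(2*L1*L2) = (0.936^2 - 1.2^2 - 0.63^2)/(2*1.2*0.63) = -0.6355

-0.6355


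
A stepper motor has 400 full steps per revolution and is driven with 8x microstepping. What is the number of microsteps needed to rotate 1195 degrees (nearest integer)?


step_size = 360/(400*8) = 360/3200 = 0.112500 deg
n = 1195/(360/3200) = 1195*3200/360 = 10622.2222 -> 10622

10622 steps


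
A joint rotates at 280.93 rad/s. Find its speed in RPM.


RPM = 280.93 * 60/(2*pi) = 2682.6839

2682.6839 RPM


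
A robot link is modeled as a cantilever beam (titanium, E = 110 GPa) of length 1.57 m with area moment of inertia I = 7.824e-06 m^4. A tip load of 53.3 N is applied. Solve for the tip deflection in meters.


delta = F*L^3/(3*E*I) = 53.3*1.57^3/(3*1.100e+11*7.824e-06)
      = 206.2652969/2581920 = 7.9888e-05

7.9888e-05 m


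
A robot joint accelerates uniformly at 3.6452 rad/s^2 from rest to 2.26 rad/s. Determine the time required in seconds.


t = delta_omega / alpha = 2.26 / 3.6452 = 0.6200

0.6200 s


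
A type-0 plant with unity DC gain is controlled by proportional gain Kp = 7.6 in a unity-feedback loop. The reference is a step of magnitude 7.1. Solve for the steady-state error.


e_ss = R/(1 + Kp) = 7.1/(1 + 7.6) = 7.1/8.6000 = 0.8256

0.8256


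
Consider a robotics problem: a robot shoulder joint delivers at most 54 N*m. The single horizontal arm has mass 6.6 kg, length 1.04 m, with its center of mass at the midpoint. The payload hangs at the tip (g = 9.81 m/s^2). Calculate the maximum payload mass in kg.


tau_arm = m_arm*g*(L/2) = 6.6*9.81*1.04/2 = 33.6679 N*m
tau_payload = tau_max - tau_arm = 54 - 33.6679 = 20.3321
m_payload = tau_payload / (g*L) = 20.3321 / (9.81*1.04) = 1.9929

1.9929 kg


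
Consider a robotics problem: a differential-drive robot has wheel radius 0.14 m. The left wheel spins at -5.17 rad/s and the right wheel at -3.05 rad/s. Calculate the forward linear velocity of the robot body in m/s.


v = r*(wR + wL)/2 = 0.14*(-3.05 + -5.17)/2 = -0.5754

-0.5754 m/s


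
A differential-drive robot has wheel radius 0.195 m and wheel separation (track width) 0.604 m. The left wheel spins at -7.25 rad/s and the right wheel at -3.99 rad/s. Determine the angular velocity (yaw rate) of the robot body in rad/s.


omega = r*(wR - wL)/L = 0.195*(-3.99 - (-7.25))/0.604 = 1.0525

1.0525 rad/s


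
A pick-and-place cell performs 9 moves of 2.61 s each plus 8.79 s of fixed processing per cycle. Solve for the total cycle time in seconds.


T = 9*2.61 + 8.79 = 32.2800

32.2800 s


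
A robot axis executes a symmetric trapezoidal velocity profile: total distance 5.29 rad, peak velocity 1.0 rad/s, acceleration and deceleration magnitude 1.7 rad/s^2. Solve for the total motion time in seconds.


t_acc = v/a = 1.0/1.7 = 0.588235 s
d_acc = v^2/(2a) = 0.294118 rad (each ramp)
d_cruise = 5.29 - 2*0.294118 = 4.701764 rad
t_cruise = 4.701764/1.0 = 4.701764 s
t_total = 2*0.588235 + 4.701764 = 5.8782

5.8782 s


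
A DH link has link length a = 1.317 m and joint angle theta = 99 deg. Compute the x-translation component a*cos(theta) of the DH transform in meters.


a*cos(theta) = 1.317*cos(99 deg) = -0.2060

-0.2060 m


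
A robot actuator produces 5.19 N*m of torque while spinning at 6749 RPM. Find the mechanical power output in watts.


omega = 6749 * 2*pi/60 = 706.753627 rad/s
P = tau * omega = 5.19 * 706.753627 = 3668.0513

3668.0513 W


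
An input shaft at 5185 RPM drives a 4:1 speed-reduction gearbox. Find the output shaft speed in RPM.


omega_out = omega_in / N = 5185 / 4 = 1296.2500

1296.2500 RPM


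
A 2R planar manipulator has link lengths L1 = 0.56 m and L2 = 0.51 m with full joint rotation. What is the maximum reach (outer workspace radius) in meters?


r_max = L1 + L2 = 0.56 + 0.51 = 1.0700

1.0700 m


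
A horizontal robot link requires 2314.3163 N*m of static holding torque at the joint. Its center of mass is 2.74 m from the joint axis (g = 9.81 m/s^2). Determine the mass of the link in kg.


m = tau / (g*L) = 2314.3163 / (9.81 * 2.74) = 86.1000

86.1000 kg


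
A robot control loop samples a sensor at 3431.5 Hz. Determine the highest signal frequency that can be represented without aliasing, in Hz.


f_max = f_s/2 = 3431.5/2 = 1715.7500

1715.7500 Hz


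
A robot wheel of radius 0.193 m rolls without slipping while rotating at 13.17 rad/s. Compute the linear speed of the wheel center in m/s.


v = omega * r = 13.17 * 0.193 = 2.5418

2.5418 m/s


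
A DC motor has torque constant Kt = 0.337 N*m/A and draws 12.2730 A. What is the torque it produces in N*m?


tau = Kt * I = 0.337*12.2730 = 4.1360

4.1360 N*m


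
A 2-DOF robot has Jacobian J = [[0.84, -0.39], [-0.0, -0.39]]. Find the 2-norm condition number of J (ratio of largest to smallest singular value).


JJ^T eigenvalues: trace(JJ^T) = 1.0098, det(JJ^T) = det(J)^2 = 0.10732176
s_max^2 = (1.0098 + sqrt(0.59040900))/2 = 0.88909038
s_min^2 = (1.0098 - sqrt(0.59040900))/2 = 0.12070962
kappa = s_max/s_min = sqrt(0.88909038/0.12070962) = 2.7140

2.7140


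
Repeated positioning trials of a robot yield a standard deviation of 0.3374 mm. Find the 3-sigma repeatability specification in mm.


repeatability = 3*sigma = 3*0.3374 = 1.0122

1.0122 mm


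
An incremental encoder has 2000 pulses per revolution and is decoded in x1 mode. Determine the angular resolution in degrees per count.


resolution = 360 / (PPR * 1) = 360 / 2000 = 0.1800

0.1800 degrees


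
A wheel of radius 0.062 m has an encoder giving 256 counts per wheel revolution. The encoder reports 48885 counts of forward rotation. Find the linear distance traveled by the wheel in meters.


revs = 48885/256 = 190.957031
d = revs * 2*pi*r = 190.957031 * 2*pi*0.062 = 74.3887

74.3887 m


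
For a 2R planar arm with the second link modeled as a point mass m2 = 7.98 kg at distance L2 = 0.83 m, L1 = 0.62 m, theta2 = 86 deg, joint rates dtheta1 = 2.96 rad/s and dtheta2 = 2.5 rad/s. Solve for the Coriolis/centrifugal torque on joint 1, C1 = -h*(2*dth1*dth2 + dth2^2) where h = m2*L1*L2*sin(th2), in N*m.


h = m2*L1*L2*sin(th2) = 7.98*0.62*0.83*sin(86 deg) = 4.096505
C1 = -h*(2*2.96*2.5 + 2.5^2) = -4.096505*21.0500 = -86.2314

-86.2314 N*m


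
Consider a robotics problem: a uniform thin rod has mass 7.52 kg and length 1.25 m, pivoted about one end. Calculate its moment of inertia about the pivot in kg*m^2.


I = (1/3)*m*L^2 = (1/3)*7.52*1.25^2 = 3.9167

3.9167 kg*m^2


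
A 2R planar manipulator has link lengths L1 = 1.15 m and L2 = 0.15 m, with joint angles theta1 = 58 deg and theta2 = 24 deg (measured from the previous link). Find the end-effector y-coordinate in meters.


y = L1*sin(th1) + L2*sin(th1+th2) = 1.15*sin(58 deg) + 0.15*sin(82 deg) = 1.1238

1.1238 m


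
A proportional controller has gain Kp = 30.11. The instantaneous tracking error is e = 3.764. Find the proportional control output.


u_P = Kp * e = 30.11 * 3.764 = 113.3340

113.3340


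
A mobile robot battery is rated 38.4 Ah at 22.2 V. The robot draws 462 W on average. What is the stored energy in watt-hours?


E = capacity * V = 38.4*22.2 = 852.4800

852.4800 Wh


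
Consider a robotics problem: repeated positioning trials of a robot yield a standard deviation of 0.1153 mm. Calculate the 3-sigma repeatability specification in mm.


repeatability = 3*sigma = 3*0.1153 = 0.3459

0.3459 mm


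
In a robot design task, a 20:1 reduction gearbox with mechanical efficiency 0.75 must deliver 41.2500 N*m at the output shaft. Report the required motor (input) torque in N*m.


tau_in = tau_out / (N * eta) = 41.2500 / (20 * 0.75) = 2.7500

2.7500 N*m


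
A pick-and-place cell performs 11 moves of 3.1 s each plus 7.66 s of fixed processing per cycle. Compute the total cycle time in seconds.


T = 11*3.1 + 7.66 = 41.7600

41.7600 s


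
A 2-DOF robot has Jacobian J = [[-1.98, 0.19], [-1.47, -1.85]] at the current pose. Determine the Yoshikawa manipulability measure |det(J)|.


det(J) = -1.98*-1.85 - (0.19)*(-1.47) = 3.9423
|det(J)| = 3.9423

3.9423


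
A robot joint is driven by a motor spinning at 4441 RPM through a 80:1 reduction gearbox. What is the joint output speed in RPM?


omega_joint = omega_motor / N = 4441 / 80 = 55.5125

55.5125 RPM


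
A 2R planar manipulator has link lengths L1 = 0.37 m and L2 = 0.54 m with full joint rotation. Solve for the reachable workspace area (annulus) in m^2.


r_max = L1 + L2 = 0.9100, r_min = |L1 - L2| = 0.1700
A = pi*(r_max^2 - r_min^2) = pi*(0.8281 - 0.0289) = 2.5108

2.5108 m^2


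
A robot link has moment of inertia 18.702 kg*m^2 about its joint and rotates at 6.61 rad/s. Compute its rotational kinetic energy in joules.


KE = (1/2)*I*omega^2 = 0.5*18.702*6.61^2 = 408.5648

408.5648 J


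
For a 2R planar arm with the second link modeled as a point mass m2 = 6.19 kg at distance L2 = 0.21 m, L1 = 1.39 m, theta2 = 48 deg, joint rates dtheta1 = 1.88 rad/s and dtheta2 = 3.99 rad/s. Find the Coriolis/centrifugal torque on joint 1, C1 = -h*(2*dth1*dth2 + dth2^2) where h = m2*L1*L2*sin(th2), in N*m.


h = m2*L1*L2*sin(th2) = 6.19*1.39*0.21*sin(48 deg) = 1.342759
C1 = -h*(2*1.88*3.99 + 3.99^2) = -1.342759*30.9225 = -41.5215

-41.5215 N*m


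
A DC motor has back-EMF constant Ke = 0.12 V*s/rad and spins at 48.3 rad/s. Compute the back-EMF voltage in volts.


V_emf = Ke * omega = 0.12*48.3 = 5.7960

5.7960 V


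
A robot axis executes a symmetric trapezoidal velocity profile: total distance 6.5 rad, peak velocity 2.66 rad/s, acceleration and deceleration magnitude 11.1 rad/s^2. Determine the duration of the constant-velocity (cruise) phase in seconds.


t_acc = v/a = 0.239640 s, d_acc = v^2/(2a) = 0.318721 rad each
d_cruise = 6.5 - 2*0.318721 = 5.862558 rad
t_cruise = d_cruise/v = 5.862558/2.66 = 2.2040

2.2040 s


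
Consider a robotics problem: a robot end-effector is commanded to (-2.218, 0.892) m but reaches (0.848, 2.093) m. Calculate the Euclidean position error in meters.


dx = 0.848 - (-2.218) = 3.0660, dy = 2.093 - (0.892) = 1.2010
err = sqrt(9.400356 + 1.442401) = 3.2928

3.2928 m


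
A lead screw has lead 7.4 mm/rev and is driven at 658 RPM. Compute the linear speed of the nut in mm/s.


v = lead * (RPM/60) = 7.4*658/60 = 81.1533

81.1533 mm/s


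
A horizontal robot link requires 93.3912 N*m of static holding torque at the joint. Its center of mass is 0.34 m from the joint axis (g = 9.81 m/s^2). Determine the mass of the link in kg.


m = tau / (g*L) = 93.3912 / (9.81 * 0.34) = 28.0000

28.0000 kg


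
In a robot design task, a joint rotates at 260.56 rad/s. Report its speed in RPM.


RPM = 260.56 * 60/(2*pi) = 2488.1647

2488.1647 RPM


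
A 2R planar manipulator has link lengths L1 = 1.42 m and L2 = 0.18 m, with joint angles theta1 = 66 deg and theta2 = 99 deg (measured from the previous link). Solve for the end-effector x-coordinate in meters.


x = L1*cos(th1) + L2*cos(th1+th2) = 1.42*cos(66 deg) + 0.18*cos(165 deg) = 0.4037

0.4037 m


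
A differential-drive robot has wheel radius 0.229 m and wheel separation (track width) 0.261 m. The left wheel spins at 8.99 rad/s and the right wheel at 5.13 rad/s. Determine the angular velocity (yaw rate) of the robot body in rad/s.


omega = r*(wR - wL)/L = 0.229*(5.13 - (8.99))/0.261 = -3.3867

-3.3867 rad/s


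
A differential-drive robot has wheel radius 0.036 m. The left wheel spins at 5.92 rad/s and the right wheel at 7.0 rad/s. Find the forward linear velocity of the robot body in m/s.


v = r*(wR + wL)/2 = 0.036*(7.0 + 5.92)/2 = 0.2326

0.2326 m/s


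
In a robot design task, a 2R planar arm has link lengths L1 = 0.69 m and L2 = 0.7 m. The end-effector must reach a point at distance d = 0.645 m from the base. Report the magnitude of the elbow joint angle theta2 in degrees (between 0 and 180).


cos(th2) = (d^2 - L1^2 - L2^2)/(2*L1*L2) = (0.645^2 - 0.69^2 - 0.7^2)/(2*0.69*0.7) = -0.56943582
th2 = acos(-0.56943582) = 124.7109 deg

124.7109 degrees


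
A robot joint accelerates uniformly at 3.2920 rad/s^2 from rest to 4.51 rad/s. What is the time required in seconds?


t = delta_omega / alpha = 4.51 / 3.2920 = 1.3700

1.3700 s


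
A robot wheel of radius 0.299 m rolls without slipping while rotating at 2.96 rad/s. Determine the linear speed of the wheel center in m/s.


v = omega * r = 2.96 * 0.299 = 0.8850

0.8850 m/s


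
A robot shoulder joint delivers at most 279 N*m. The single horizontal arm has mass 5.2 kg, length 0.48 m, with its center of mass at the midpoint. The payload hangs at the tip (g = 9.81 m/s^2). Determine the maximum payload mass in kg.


tau_arm = m_arm*g*(L/2) = 5.2*9.81*0.48/2 = 12.2429 N*m
tau_payload = tau_max - tau_arm = 279 - 12.2429 = 266.7571
m_payload = tau_payload / (g*L) = 266.7571 / (9.81*0.48) = 56.6508

56.6508 kg


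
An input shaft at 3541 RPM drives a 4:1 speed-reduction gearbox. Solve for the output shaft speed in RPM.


omega_out = omega_in / N = 3541 / 4 = 885.2500

885.2500 RPM


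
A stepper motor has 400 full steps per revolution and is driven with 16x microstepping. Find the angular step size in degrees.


step = 360/(400*16) = 360/6400 = 0.0563

0.0563 degrees


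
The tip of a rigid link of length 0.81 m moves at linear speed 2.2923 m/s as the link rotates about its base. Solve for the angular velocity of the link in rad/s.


omega = v / L = 2.2923 / 0.81 = 2.8300

2.8300 rad/s


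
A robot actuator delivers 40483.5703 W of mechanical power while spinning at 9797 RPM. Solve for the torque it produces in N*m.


omega = 9797 * 2*pi/60 = 1025.939441 rad/s
tau = P / omega = 40483.5703 / 1025.939441 = 39.4600

39.4600 N*m


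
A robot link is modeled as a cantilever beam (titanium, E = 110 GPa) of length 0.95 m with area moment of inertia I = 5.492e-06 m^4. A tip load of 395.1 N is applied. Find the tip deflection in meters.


delta = F*L^3/(3*E*I) = 395.1*0.95^3/(3*1.100e+11*5.492e-06)
      = 338.7488625/1812360 = 1.8691e-04

1.8691e-04 m


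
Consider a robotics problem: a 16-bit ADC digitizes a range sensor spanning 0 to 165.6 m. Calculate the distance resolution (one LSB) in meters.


res = range / 2^n = 165.6/2^16 = 165.6/65536 = 0.0025

0.0025 m


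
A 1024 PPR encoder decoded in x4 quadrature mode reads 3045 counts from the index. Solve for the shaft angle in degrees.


angle = counts * 360 / (PPR*4) = 3045 * 360 / 4096 = 267.6270

267.6270 degrees


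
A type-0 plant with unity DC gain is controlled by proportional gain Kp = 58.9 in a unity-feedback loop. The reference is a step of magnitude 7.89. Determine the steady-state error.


e_ss = R/(1 + Kp) = 7.89/(1 + 58.9) = 7.89/59.9000 = 0.1317

0.1317


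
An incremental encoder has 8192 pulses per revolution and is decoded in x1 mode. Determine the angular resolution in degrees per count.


resolution = 360 / (PPR * 1) = 360 / 8192 = 0.0439

0.0439 degrees


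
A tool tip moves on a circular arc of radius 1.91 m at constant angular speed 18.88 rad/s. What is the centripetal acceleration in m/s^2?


a_c = omega^2 * r = 18.88^2 * 1.91 = 680.8279

680.8279 m/s^2


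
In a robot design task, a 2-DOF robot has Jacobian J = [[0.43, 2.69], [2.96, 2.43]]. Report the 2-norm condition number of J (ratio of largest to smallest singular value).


JJ^T eigenvalues: trace(JJ^T) = 22.0875, det(JJ^T) = det(J)^2 = 47.85180625
s_max^2 = (22.0875 + sqrt(296.45043125))/2 = 19.65261798
s_min^2 = (22.0875 - sqrt(296.45043125))/2 = 2.43488202
kappa = s_max/s_min = sqrt(19.65261798/2.43488202) = 2.8410

2.8410


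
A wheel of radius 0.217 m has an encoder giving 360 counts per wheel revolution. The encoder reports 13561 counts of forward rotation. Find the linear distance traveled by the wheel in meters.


revs = 13561/360 = 37.669444
d = revs * 2*pi*r = 37.669444 * 2*pi*0.217 = 51.3604

51.3604 m


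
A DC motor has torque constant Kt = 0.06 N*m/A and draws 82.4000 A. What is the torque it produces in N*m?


tau = Kt * I = 0.06*82.4000 = 4.9440

4.9440 N*m


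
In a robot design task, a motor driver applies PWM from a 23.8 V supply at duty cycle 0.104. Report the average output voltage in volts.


V_avg = V_supply * D = 23.8*0.104 = 2.4752

2.4752 V


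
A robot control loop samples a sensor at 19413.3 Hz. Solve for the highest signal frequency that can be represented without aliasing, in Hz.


f_max = f_s/2 = 19413.3/2 = 9706.6500

9706.6500 Hz


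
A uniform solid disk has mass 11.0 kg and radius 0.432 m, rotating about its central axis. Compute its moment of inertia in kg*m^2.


I = (1/2)*m*R^2 = 0.5*11.0*0.432^2 = 1.0264

1.0264 kg*m^2


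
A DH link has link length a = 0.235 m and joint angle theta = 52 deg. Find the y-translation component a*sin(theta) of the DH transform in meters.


a*sin(theta) = 0.235*sin(52 deg) = 0.1852

0.1852 m


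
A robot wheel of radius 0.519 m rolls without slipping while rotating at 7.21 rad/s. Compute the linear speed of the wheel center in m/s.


v = omega * r = 7.21 * 0.519 = 3.7420

3.7420 m/s


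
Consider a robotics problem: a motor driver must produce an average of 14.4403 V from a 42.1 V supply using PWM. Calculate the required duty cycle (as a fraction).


D = V_avg/V_supply = 14.4403/42.1 = 0.3430

0.3430


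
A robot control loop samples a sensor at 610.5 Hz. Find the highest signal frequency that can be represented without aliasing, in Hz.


f_max = f_s/2 = 610.5/2 = 305.2500

305.2500 Hz


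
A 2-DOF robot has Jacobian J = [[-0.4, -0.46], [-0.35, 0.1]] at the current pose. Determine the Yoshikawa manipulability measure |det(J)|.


det(J) = -0.4*0.1 - (-0.46)*(-0.35) = -0.2010
|det(J)| = 0.2010

0.2010


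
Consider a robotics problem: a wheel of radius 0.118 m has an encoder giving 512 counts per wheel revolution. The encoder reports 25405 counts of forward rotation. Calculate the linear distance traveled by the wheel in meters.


revs = 25405/512 = 49.619141
d = revs * 2*pi*r = 49.619141 * 2*pi*0.118 = 36.7884

36.7884 m


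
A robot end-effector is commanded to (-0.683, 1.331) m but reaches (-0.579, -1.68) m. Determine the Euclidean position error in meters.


dx = -0.579 - (-0.683) = 0.1040, dy = -1.68 - (1.331) = -3.0110
err = sqrt(0.010816 + 9.066121) = 3.0128

3.0128 m


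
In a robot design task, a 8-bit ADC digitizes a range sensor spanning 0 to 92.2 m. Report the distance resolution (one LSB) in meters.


res = range / 2^n = 92.2/2^8 = 92.2/256 = 0.3602

0.3602 m


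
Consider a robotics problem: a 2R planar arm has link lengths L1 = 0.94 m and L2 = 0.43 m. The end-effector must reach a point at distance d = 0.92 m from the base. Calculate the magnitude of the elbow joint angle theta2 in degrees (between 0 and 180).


cos(th2) = (d^2 - L1^2 - L2^2)/(2*L1*L2) = (0.92^2 - 0.94^2 - 0.43^2)/(2*0.94*0.43) = -0.27474023
th2 = acos(-0.27474023) = 105.9465 deg

105.9465 degrees


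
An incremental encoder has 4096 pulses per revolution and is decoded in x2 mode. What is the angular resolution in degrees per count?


resolution = 360 / (PPR * 2) = 360 / 8192 = 0.0439

0.0439 degrees


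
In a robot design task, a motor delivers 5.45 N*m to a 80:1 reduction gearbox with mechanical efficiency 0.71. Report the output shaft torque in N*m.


tau_out = tau_in * N * eta = 5.45 * 80 * 0.71 = 309.5600

309.5600 N*m


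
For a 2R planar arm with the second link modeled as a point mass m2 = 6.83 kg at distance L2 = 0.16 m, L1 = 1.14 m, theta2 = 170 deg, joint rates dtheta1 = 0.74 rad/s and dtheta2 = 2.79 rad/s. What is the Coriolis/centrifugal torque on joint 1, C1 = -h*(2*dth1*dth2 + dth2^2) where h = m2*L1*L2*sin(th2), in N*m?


h = m2*L1*L2*sin(th2) = 6.83*1.14*0.16*sin(170 deg) = 0.216330
C1 = -h*(2*0.74*2.79 + 2.79^2) = -0.216330*11.9133 = -2.5772

-2.5772 N*m


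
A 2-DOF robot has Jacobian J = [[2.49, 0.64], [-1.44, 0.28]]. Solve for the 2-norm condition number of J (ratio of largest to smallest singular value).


JJ^T eigenvalues: trace(JJ^T) = 8.7617, det(JJ^T) = det(J)^2 = 2.62051344
s_max^2 = (8.7617 + sqrt(66.28533313))/2 = 8.45164025
s_min^2 = (8.7617 - sqrt(66.28533313))/2 = 0.31005975
kappa = s_max/s_min = sqrt(8.45164025/0.31005975) = 5.2209

5.2209


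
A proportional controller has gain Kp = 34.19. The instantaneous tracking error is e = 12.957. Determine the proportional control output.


u_P = Kp * e = 34.19 * 12.957 = 442.9998

442.9998


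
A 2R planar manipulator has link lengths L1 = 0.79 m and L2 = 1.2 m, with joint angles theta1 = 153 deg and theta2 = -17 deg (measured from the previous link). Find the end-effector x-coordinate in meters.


x = L1*cos(th1) + L2*cos(th1+th2) = 0.79*cos(153 deg) + 1.2*cos(136 deg) = -1.5671

-1.5671 m


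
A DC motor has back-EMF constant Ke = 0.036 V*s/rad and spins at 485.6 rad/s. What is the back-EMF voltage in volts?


V_emf = Ke * omega = 0.036*485.6 = 17.4816

17.4816 V


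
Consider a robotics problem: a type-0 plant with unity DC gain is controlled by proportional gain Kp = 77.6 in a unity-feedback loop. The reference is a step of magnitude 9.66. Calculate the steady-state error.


e_ss = R/(1 + Kp) = 9.66/(1 + 77.6) = 9.66/78.6000 = 0.1229

0.1229


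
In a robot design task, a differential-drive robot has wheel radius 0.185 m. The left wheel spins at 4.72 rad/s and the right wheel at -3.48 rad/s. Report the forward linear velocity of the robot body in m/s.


v = r*(wR + wL)/2 = 0.185*(-3.48 + 4.72)/2 = 0.1147

0.1147 m/s


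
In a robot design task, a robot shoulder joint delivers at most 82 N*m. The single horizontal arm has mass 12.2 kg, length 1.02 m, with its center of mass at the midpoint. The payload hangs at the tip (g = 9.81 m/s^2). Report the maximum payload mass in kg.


tau_arm = m_arm*g*(L/2) = 12.2*9.81*1.02/2 = 61.0378 N*m
tau_payload = tau_max - tau_arm = 82 - 61.0378 = 20.9622
m_payload = tau_payload / (g*L) = 20.9622 / (9.81*1.02) = 2.0949

2.0949 kg


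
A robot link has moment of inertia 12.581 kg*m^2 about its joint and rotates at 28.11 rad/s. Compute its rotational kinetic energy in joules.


KE = (1/2)*I*omega^2 = 0.5*12.581*28.11^2 = 4970.5776

4970.5776 J


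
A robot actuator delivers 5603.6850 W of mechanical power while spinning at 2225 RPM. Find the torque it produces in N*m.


omega = 2225 * 2*pi/60 = 233.001455 rad/s
tau = P / omega = 5603.6850 / 233.001455 = 24.0500

24.0500 N*m


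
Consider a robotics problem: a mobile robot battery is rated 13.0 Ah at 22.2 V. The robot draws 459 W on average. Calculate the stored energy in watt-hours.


E = capacity * V = 13.0*22.2 = 288.6000

288.6000 Wh


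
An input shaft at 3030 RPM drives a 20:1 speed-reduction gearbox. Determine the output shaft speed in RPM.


omega_out = omega_in / N = 3030 / 20 = 151.5000

151.5000 RPM


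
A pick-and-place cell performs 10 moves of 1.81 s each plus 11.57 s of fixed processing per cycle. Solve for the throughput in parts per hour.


T_cycle = 10*1.81 + 11.57 = 29.6700 s
rate = 3600/T = 121.3347

121.3347 parts/hour


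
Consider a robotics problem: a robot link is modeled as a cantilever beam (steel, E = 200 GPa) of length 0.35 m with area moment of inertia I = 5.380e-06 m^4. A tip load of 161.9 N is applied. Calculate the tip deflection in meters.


delta = F*L^3/(3*E*I) = 161.9*0.35^3/(3*2.000e+11*5.380e-06)
      = 6.9414625/3228000 = 2.1504e-06

2.1504e-06 m


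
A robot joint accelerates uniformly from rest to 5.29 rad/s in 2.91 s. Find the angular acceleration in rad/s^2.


alpha = delta_omega / t = 5.29 / 2.91 = 1.8179

1.8179 rad/s^2


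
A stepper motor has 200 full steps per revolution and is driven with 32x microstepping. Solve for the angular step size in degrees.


step = 360/(200*32) = 360/6400 = 0.0563

0.0563 degrees


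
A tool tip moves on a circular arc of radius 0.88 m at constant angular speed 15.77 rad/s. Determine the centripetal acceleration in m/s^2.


a_c = omega^2 * r = 15.77^2 * 0.88 = 218.8498

218.8498 m/s^2


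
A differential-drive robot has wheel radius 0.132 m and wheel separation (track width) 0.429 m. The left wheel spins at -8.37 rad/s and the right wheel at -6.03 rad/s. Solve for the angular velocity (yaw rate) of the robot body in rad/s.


omega = r*(wR - wL)/L = 0.132*(-6.03 - (-8.37))/0.429 = 0.7200

0.7200 rad/s


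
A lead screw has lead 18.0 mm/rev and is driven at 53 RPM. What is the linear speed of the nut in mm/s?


v = lead * (RPM/60) = 18.0*53/60 = 15.9000

15.9000 mm/s


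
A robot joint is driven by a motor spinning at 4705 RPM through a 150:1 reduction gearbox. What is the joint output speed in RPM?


omega_joint = omega_motor / N = 4705 / 150 = 31.3667

31.3667 RPM


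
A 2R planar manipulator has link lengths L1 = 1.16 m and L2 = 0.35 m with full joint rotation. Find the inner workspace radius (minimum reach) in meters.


r_min = |L1 - L2| = |1.16 - 0.35| = 0.8100

0.8100 m


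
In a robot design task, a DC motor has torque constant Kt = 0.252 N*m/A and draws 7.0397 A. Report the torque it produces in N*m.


tau = Kt * I = 0.252*7.0397 = 1.7740

1.7740 N*m


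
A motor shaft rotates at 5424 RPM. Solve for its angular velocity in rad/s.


omega = 5424 * 2*pi/60 = 568.0000

568.0000 rad/s


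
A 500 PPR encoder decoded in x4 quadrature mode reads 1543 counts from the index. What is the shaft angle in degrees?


angle = counts * 360 / (PPR*4) = 1543 * 360 / 2000 = 277.7400

277.7400 degrees


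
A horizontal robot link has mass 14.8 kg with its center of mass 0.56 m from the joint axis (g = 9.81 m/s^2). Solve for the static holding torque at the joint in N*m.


tau = m*g*L = 14.8 * 9.81 * 0.56 = 81.3053

81.3053 N*m
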